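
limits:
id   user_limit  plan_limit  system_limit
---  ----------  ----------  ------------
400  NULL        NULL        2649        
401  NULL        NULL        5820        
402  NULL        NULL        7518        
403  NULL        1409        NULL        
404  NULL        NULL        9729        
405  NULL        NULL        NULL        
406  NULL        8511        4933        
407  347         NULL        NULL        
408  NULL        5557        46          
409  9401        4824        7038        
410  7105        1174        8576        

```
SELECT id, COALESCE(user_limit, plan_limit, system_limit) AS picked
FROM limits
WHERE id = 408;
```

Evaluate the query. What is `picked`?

id = 408: user_limit=NULL, plan_limit=5557, system_limit=46.
user_limit=NULL, plan_limit=5557 → 5557

5557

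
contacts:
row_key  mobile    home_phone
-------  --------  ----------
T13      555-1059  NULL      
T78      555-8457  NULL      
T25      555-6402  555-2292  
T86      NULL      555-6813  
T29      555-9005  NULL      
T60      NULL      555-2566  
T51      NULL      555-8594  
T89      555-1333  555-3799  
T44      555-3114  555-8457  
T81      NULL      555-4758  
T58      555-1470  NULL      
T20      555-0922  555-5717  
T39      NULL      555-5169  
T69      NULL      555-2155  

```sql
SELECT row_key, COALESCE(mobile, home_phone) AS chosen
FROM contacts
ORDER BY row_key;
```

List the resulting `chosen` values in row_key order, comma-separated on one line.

row_key=T13: mobile=555-1059 → 555-1059
row_key=T20: mobile=555-0922 → 555-0922
row_key=T25: mobile=555-6402 → 555-6402
row_key=T29: mobile=555-9005 → 555-9005
row_key=T39: mobile=NULL, home_phone=555-5169 → 555-5169
row_key=T44: mobile=555-3114 → 555-3114
row_key=T51: mobile=NULL, home_phone=555-8594 → 555-8594
row_key=T58: mobile=555-1470 → 555-1470
row_key=T60: mobile=NULL, home_phone=555-2566 → 555-2566
row_key=T69: mobile=NULL, home_phone=555-2155 → 555-2155
row_key=T78: mobile=555-8457 → 555-8457
row_key=T81: mobile=NULL, home_phone=555-4758 → 555-4758
row_key=T86: mobile=NULL, home_phone=555-6813 → 555-6813
row_key=T89: mobile=555-1333 → 555-1333

555-1059, 555-0922, 555-6402, 555-9005, 555-5169, 555-3114, 555-8594, 555-1470, 555-2566, 555-2155, 555-8457, 555-4758, 555-6813, 555-1333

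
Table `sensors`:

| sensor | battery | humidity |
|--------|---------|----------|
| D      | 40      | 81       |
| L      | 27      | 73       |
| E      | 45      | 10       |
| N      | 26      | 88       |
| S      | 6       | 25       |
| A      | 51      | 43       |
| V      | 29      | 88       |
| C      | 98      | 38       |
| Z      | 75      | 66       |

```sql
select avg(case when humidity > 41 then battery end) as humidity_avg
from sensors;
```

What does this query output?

sensor=D: ✓ → 40
sensor=L: ✓ → 27
sensor=E: ✗
sensor=N: ✓ → 26
sensor=S: ✗
sensor=A: ✓ → 51
sensor=V: ✓ → 29
sensor=C: ✗
sensor=Z: ✓ → 75
humidity_avg = (40 + 27 + 26 + 51 + 29 + 75) / 6 = 41.3333333333

41.3333333333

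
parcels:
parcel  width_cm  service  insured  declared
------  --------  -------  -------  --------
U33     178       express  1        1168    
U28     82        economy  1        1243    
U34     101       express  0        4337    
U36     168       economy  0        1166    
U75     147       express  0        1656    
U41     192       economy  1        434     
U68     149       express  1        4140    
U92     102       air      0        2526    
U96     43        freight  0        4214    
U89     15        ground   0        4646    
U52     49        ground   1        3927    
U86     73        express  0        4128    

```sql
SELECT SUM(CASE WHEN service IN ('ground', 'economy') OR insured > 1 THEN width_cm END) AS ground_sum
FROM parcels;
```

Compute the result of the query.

parcel=U33: ✗
parcel=U28: ✓ → 82
parcel=U34: ✗
parcel=U36: ✓ → 168
parcel=U75: ✗
parcel=U41: ✓ → 192
parcel=U68: ✗
parcel=U92: ✗
parcel=U96: ✗
parcel=U89: ✓ → 15
parcel=U52: ✓ → 49
parcel=U86: ✗
ground_sum = 82 + 168 + 192 + 15 + 49 = 506

506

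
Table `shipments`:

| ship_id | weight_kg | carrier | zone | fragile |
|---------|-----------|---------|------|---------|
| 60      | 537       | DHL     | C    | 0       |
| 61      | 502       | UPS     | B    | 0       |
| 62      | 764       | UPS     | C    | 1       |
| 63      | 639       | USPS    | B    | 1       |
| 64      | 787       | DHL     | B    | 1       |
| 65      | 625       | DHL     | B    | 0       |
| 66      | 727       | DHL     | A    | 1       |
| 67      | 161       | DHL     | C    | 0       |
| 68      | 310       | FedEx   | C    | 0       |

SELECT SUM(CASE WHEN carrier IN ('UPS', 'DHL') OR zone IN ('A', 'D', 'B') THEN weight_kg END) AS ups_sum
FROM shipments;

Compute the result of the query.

4742

ship_id=60: ✓ → 537
ship_id=61: ✓ → 502
ship_id=62: ✓ → 764
ship_id=63: ✓ → 639
ship_id=64: ✓ → 787
ship_id=65: ✓ → 625
ship_id=66: ✓ → 727
ship_id=67: ✓ → 161
ship_id=68: ✗
ups_sum = 537 + 502 + 764 + 639 + 787 + 625 + 727 + 161 = 4742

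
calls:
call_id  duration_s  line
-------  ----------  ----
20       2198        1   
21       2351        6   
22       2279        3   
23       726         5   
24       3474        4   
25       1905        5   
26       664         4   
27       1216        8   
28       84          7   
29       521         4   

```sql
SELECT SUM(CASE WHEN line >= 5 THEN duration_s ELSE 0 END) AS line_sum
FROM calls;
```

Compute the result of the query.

6282

call_id=20: ✗
call_id=21: ✓ → 2351
call_id=22: ✗
call_id=23: ✓ → 726
call_id=24: ✗
call_id=25: ✓ → 1905
call_id=26: ✗
call_id=27: ✓ → 1216
call_id=28: ✓ → 84
call_id=29: ✗
line_sum = 2351 + 726 + 1905 + 1216 + 84 = 6282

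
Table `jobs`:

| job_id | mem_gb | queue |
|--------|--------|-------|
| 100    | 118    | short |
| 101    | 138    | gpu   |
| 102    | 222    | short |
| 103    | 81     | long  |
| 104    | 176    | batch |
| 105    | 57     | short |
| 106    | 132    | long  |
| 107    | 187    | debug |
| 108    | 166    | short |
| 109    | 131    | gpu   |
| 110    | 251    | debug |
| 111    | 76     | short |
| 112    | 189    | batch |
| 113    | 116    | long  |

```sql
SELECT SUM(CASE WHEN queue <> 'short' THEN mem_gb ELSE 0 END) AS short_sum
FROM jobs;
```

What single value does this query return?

job_id=100: ✗
job_id=101: ✓ → 138
job_id=102: ✗
job_id=103: ✓ → 81
job_id=104: ✓ → 176
job_id=105: ✗
job_id=106: ✓ → 132
job_id=107: ✓ → 187
job_id=108: ✗
job_id=109: ✓ → 131
job_id=110: ✓ → 251
job_id=111: ✗
job_id=112: ✓ → 189
job_id=113: ✓ → 116
short_sum = 138 + 81 + 176 + 132 + 187 + 131 + 251 + 189 + 116 = 1401

1401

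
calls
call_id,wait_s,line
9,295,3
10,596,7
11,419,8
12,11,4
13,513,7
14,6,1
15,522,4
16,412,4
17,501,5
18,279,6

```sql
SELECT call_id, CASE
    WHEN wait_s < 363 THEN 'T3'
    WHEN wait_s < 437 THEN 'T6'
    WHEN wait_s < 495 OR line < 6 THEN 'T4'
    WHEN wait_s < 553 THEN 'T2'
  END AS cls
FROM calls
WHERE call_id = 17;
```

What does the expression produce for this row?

call_id = 17: wait_s=501, line=5.
wait_s < 363 → false
wait_s < 437 → false
wait_s < 495 OR line < 6 → true → T4

T4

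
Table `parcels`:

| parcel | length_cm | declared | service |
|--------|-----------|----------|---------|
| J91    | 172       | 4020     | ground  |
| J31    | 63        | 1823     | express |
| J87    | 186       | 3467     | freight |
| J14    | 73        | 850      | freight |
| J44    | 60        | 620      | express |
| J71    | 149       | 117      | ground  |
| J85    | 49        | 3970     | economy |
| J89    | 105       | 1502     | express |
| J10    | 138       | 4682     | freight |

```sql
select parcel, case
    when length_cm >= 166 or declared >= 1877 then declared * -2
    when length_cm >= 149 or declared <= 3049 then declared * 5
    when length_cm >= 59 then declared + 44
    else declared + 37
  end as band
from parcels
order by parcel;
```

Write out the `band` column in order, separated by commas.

parcel=J10: length_cm >= 166 or declared >= 1877 → -9364
parcel=J14: length_cm >= 149 or declared <= 3049 → 4250
parcel=J31: length_cm >= 149 or declared <= 3049 → 9115
parcel=J44: length_cm >= 149 or declared <= 3049 → 3100
parcel=J71: length_cm >= 149 or declared <= 3049 → 585
parcel=J85: length_cm >= 166 or declared >= 1877 → -7940
parcel=J87: length_cm >= 166 or declared >= 1877 → -6934
parcel=J89: length_cm >= 149 or declared <= 3049 → 7510
parcel=J91: length_cm >= 166 or declared >= 1877 → -8040

-9364, 4250, 9115, 3100, 585, -7940, -6934, 7510, -8040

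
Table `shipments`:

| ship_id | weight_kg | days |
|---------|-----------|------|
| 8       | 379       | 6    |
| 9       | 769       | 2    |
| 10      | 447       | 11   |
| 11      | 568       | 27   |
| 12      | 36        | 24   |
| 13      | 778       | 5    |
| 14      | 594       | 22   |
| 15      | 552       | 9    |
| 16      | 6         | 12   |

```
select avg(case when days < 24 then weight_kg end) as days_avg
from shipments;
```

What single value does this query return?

503.5714285714

ship_id=8: ✓ → 379
ship_id=9: ✓ → 769
ship_id=10: ✓ → 447
ship_id=11: ✗
ship_id=12: ✗
ship_id=13: ✓ → 778
ship_id=14: ✓ → 594
ship_id=15: ✓ → 552
ship_id=16: ✓ → 6
days_avg = (379 + 769 + 447 + 778 + 594 + 552 + 6) / 7 = 503.5714285714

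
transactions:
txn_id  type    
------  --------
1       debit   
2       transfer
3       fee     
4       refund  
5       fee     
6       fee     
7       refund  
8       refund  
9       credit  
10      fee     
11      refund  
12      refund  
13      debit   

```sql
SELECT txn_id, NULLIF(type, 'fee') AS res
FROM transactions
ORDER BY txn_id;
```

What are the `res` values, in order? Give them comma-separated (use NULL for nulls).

txn_id=1: type=debit vs fee: differ → debit
txn_id=2: type=transfer vs fee: differ → transfer
txn_id=3: type=fee vs fee: equal → NULL
txn_id=4: type=refund vs fee: differ → refund
txn_id=5: type=fee vs fee: equal → NULL
txn_id=6: type=fee vs fee: equal → NULL
txn_id=7: type=refund vs fee: differ → refund
txn_id=8: type=refund vs fee: differ → refund
txn_id=9: type=credit vs fee: differ → credit
txn_id=10: type=fee vs fee: equal → NULL
txn_id=11: type=refund vs fee: differ → refund
txn_id=12: type=refund vs fee: differ → refund
txn_id=13: type=debit vs fee: differ → debit

debit, transfer, NULL, refund, NULL, NULL, refund, refund, credit, NULL, refund, refund, debit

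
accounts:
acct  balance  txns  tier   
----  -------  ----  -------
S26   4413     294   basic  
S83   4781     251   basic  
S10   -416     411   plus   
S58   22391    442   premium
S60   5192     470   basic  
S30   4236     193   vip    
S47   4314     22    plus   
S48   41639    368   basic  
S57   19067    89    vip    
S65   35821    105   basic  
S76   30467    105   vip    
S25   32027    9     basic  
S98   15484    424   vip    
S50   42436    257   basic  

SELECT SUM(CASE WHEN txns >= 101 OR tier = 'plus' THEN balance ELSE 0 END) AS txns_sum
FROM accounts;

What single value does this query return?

210758

acct=S26: ✓ → 4413
acct=S83: ✓ → 4781
acct=S10: ✓ → -416
acct=S58: ✓ → 22391
acct=S60: ✓ → 5192
acct=S30: ✓ → 4236
acct=S47: ✓ → 4314
acct=S48: ✓ → 41639
acct=S57: ✗
acct=S65: ✓ → 35821
acct=S76: ✓ → 30467
acct=S25: ✗
acct=S98: ✓ → 15484
acct=S50: ✓ → 42436
txns_sum = 4413 + 4781 + -416 + 22391 + 5192 + 4236 + 4314 + 41639 + 35821 + 30467 + 15484 + 42436 = 210758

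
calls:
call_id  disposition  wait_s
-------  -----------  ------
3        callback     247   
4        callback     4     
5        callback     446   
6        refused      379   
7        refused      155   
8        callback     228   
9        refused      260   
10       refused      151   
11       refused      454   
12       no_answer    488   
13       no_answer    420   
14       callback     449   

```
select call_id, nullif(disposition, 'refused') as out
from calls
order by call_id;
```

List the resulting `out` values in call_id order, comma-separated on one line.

callback, callback, callback, NULL, NULL, callback, NULL, NULL, NULL, no_answer, no_answer, callback

call_id=3: disposition=callback vs refused: differ → callback
call_id=4: disposition=callback vs refused: differ → callback
call_id=5: disposition=callback vs refused: differ → callback
call_id=6: disposition=refused vs refused: equal → NULL
call_id=7: disposition=refused vs refused: equal → NULL
call_id=8: disposition=callback vs refused: differ → callback
call_id=9: disposition=refused vs refused: equal → NULL
call_id=10: disposition=refused vs refused: equal → NULL
call_id=11: disposition=refused vs refused: equal → NULL
call_id=12: disposition=no_answer vs refused: differ → no_answer
call_id=13: disposition=no_answer vs refused: differ → no_answer
call_id=14: disposition=callback vs refused: differ → callback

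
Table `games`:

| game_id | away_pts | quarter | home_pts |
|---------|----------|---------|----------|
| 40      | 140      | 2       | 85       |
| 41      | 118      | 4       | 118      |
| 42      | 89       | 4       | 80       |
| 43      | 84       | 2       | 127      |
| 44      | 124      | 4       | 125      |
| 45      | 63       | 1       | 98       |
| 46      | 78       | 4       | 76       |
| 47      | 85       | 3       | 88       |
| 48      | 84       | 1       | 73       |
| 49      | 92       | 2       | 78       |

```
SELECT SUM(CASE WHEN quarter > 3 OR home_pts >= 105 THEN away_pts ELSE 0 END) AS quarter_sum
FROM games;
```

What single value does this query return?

game_id=40: ✗
game_id=41: ✓ → 118
game_id=42: ✓ → 89
game_id=43: ✓ → 84
game_id=44: ✓ → 124
game_id=45: ✗
game_id=46: ✓ → 78
game_id=47: ✗
game_id=48: ✗
game_id=49: ✗
quarter_sum = 118 + 89 + 84 + 124 + 78 = 493

493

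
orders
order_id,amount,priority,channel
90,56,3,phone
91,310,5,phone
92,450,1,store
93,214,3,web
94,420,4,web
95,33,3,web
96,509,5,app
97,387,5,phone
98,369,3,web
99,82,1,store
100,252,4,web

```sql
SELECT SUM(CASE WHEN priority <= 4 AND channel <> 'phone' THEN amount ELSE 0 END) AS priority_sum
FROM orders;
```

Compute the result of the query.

1820

order_id=90: ✗
order_id=91: ✗
order_id=92: ✓ → 450
order_id=93: ✓ → 214
order_id=94: ✓ → 420
order_id=95: ✓ → 33
order_id=96: ✗
order_id=97: ✗
order_id=98: ✓ → 369
order_id=99: ✓ → 82
order_id=100: ✓ → 252
priority_sum = 450 + 214 + 420 + 33 + 369 + 82 + 252 = 1820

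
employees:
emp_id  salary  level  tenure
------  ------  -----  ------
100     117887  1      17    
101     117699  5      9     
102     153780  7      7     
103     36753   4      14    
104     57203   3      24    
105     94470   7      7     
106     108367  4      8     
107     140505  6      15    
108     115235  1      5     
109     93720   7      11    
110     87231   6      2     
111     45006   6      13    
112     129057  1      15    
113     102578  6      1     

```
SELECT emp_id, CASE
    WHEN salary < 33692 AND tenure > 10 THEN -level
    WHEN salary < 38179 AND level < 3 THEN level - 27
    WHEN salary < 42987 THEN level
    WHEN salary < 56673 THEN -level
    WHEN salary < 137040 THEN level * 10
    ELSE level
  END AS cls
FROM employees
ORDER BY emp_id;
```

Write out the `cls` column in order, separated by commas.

emp_id=100: salary < 137040 → 10
emp_id=101: salary < 137040 → 50
emp_id=102: ELSE → 7
emp_id=103: salary < 42987 → 4
emp_id=104: salary < 137040 → 30
emp_id=105: salary < 137040 → 70
emp_id=106: salary < 137040 → 40
emp_id=107: ELSE → 6
emp_id=108: salary < 137040 → 10
emp_id=109: salary < 137040 → 70
emp_id=110: salary < 137040 → 60
emp_id=111: salary < 56673 → -6
emp_id=112: salary < 137040 → 10
emp_id=113: salary < 137040 → 60

10, 50, 7, 4, 30, 70, 40, 6, 10, 70, 60, -6, 10, 60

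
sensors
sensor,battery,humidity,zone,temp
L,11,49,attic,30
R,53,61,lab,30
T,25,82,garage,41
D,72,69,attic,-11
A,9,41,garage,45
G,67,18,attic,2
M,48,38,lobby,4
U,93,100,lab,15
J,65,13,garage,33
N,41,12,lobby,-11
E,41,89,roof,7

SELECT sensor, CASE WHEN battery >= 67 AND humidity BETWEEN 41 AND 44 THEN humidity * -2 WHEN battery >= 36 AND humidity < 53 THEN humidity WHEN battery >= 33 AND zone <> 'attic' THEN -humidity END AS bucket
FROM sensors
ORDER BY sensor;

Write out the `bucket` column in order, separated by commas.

sensor=A: (no match → NULL) → NULL
sensor=D: (no match → NULL) → NULL
sensor=E: battery >= 33 AND zone <> 'attic' → -89
sensor=G: battery >= 36 AND humidity < 53 → 18
sensor=J: battery >= 36 AND humidity < 53 → 13
sensor=L: (no match → NULL) → NULL
sensor=M: battery >= 36 AND humidity < 53 → 38
sensor=N: battery >= 36 AND humidity < 53 → 12
sensor=R: battery >= 33 AND zone <> 'attic' → -61
sensor=T: (no match → NULL) → NULL
sensor=U: battery >= 33 AND zone <> 'attic' → -100

NULL, NULL, -89, 18, 13, NULL, 38, 12, -61, NULL, -100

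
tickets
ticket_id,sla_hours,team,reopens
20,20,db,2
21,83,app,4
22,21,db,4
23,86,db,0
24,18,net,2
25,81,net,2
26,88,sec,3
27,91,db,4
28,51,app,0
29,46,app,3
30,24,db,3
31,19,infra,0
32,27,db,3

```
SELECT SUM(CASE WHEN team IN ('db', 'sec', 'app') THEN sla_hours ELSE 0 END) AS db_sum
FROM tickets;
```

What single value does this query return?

537

ticket_id=20: ✓ → 20
ticket_id=21: ✓ → 83
ticket_id=22: ✓ → 21
ticket_id=23: ✓ → 86
ticket_id=24: ✗
ticket_id=25: ✗
ticket_id=26: ✓ → 88
ticket_id=27: ✓ → 91
ticket_id=28: ✓ → 51
ticket_id=29: ✓ → 46
ticket_id=30: ✓ → 24
ticket_id=31: ✗
ticket_id=32: ✓ → 27
db_sum = 20 + 83 + 21 + 86 + 88 + 91 + 51 + 46 + 24 + 27 = 537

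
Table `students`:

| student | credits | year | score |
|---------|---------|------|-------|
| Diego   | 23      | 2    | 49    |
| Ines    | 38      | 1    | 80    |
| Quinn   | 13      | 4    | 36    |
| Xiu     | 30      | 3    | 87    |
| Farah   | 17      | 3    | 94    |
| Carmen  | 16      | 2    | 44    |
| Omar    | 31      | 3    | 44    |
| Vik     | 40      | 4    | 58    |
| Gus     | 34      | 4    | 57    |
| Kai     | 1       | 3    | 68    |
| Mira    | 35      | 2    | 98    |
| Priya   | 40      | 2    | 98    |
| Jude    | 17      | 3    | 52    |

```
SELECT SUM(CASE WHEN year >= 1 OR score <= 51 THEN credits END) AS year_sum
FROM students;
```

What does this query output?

335

student=Diego: ✓ → 23
student=Ines: ✓ → 38
student=Quinn: ✓ → 13
student=Xiu: ✓ → 30
student=Farah: ✓ → 17
student=Carmen: ✓ → 16
student=Omar: ✓ → 31
student=Vik: ✓ → 40
student=Gus: ✓ → 34
student=Kai: ✓ → 1
student=Mira: ✓ → 35
student=Priya: ✓ → 40
student=Jude: ✓ → 17
year_sum = 23 + 38 + 13 + 30 + 17 + 16 + 31 + 40 + 34 + 1 + 35 + 40 + 17 = 335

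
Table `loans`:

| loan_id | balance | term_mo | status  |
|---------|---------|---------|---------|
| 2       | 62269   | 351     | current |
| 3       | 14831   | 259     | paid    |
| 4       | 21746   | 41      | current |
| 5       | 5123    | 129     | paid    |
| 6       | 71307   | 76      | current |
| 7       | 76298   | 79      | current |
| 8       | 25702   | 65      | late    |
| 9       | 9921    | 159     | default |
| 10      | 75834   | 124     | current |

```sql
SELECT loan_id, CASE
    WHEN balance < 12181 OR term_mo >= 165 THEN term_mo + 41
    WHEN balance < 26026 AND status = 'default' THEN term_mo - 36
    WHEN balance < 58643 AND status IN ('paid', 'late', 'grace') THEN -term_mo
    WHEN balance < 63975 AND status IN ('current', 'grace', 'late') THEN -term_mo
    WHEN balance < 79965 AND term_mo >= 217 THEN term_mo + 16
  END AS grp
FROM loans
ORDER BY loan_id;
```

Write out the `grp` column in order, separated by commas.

loan_id=2: balance < 12181 OR term_mo >= 165 → 392
loan_id=3: balance < 12181 OR term_mo >= 165 → 300
loan_id=4: balance < 63975 AND status IN ('current', 'grace', 'late') → -41
loan_id=5: balance < 12181 OR term_mo >= 165 → 170
loan_id=6: (no match → NULL) → NULL
loan_id=7: (no match → NULL) → NULL
loan_id=8: balance < 58643 AND status IN ('paid', 'late', 'grace') → -65
loan_id=9: balance < 12181 OR term_mo >= 165 → 200
loan_id=10: (no match → NULL) → NULL

392, 300, -41, 170, NULL, NULL, -65, 200, NULL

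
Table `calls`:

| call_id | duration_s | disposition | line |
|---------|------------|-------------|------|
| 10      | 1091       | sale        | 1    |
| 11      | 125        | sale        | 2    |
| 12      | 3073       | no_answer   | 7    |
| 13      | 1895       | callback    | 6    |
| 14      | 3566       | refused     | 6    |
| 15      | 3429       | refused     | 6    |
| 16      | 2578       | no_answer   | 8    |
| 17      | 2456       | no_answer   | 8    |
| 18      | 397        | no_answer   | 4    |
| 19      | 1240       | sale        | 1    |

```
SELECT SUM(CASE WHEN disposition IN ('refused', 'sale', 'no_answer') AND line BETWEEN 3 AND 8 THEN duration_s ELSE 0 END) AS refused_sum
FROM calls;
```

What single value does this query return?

15499

call_id=10: ✗
call_id=11: ✗
call_id=12: ✓ → 3073
call_id=13: ✗
call_id=14: ✓ → 3566
call_id=15: ✓ → 3429
call_id=16: ✓ → 2578
call_id=17: ✓ → 2456
call_id=18: ✓ → 397
call_id=19: ✗
refused_sum = 3073 + 3566 + 3429 + 2578 + 2456 + 397 = 15499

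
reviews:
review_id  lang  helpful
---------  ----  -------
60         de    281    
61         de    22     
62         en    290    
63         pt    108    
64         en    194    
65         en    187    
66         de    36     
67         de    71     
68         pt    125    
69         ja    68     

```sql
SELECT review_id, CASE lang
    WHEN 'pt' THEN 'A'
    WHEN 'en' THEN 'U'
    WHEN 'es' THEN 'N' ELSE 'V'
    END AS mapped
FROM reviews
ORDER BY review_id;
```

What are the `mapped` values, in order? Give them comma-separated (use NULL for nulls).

review_id=60: ELSE → V
review_id=61: ELSE → V
review_id=62: lang='en' → U
review_id=63: lang='pt' → A
review_id=64: lang='en' → U
review_id=65: lang='en' → U
review_id=66: ELSE → V
review_id=67: ELSE → V
review_id=68: lang='pt' → A
review_id=69: ELSE → V

V, V, U, A, U, U, V, V, A, V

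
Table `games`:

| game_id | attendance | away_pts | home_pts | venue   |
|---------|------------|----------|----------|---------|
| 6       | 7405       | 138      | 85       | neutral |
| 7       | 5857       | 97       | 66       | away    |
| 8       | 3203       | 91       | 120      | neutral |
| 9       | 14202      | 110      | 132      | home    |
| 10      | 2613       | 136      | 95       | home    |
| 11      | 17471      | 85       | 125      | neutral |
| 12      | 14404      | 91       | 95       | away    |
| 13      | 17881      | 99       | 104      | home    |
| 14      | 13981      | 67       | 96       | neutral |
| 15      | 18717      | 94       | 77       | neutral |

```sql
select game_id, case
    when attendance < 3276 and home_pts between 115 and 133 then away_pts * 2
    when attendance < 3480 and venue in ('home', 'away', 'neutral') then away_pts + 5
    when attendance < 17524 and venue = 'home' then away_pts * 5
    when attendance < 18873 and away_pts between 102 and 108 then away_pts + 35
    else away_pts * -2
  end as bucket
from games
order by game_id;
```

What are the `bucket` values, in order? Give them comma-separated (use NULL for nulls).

-276, -194, 182, 550, 141, -170, -182, -198, -134, -188

game_id=6: ELSE → -276
game_id=7: ELSE → -194
game_id=8: attendance < 3276 and home_pts between 115 and 133 → 182
game_id=9: attendance < 17524 and venue = 'home' → 550
game_id=10: attendance < 3480 and venue in ('home', 'away', 'neutral') → 141
game_id=11: ELSE → -170
game_id=12: ELSE → -182
game_id=13: ELSE → -198
game_id=14: ELSE → -134
game_id=15: ELSE → -188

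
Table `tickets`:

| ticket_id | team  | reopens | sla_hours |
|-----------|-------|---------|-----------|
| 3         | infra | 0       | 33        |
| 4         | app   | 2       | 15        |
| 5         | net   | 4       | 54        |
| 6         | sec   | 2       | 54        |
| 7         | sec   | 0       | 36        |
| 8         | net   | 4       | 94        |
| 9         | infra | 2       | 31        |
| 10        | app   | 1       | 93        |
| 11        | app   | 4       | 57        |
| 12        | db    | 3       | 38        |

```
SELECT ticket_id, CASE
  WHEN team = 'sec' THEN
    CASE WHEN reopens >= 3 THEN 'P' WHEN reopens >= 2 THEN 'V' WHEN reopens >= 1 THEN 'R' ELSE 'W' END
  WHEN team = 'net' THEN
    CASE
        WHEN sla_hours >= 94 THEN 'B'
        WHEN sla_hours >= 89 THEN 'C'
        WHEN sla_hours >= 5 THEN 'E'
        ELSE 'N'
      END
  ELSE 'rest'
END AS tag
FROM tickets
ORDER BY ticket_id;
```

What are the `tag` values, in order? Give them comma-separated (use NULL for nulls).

rest, rest, E, V, W, B, rest, rest, rest, rest

ticket_id=3: team='infra' → outer ELSE → rest
ticket_id=4: team='app' → outer ELSE → rest
ticket_id=5: team='net' → inner[sla_hours >= 5] → E
ticket_id=6: team='sec' → inner[reopens >= 2] → V
ticket_id=7: team='sec' → inner[ELSE] → W
ticket_id=8: team='net' → inner[sla_hours >= 94] → B
ticket_id=9: team='infra' → outer ELSE → rest
ticket_id=10: team='app' → outer ELSE → rest
ticket_id=11: team='app' → outer ELSE → rest
ticket_id=12: team='db' → outer ELSE → rest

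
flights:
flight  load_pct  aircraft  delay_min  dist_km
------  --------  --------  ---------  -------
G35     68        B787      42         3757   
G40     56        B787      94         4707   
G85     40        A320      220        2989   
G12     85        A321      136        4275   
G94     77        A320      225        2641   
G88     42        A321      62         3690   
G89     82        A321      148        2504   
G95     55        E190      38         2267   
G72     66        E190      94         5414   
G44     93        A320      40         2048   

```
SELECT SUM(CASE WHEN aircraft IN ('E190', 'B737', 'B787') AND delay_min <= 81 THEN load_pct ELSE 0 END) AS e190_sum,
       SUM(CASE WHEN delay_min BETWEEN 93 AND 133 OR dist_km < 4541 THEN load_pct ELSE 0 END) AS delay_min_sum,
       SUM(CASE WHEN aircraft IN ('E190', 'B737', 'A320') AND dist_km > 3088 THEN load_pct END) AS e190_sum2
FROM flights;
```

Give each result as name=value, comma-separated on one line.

[e190_sum: aircraft IN ('E190', 'B737', 'B787') AND delay_min <= 81]
flight=G35: ✓ → 68
flight=G40: ✗
flight=G85: ✗
flight=G12: ✗
flight=G94: ✗
flight=G88: ✗
flight=G89: ✗
flight=G95: ✓ → 55
flight=G72: ✗
flight=G44: ✗
e190_sum = 68 + 55 = 123
—
[delay_min_sum: delay_min BETWEEN 93 AND 133 OR dist_km < 4541]
flight=G35: ✓ → 68
flight=G40: ✓ → 56
flight=G85: ✓ → 40
flight=G12: ✓ → 85
flight=G94: ✓ → 77
flight=G88: ✓ → 42
flight=G89: ✓ → 82
flight=G95: ✓ → 55
flight=G72: ✓ → 66
flight=G44: ✓ → 93
delay_min_sum = 68 + 56 + 40 + 85 + 77 + 42 + 82 + 55 + 66 + 93 = 664
—
[e190_sum2: aircraft IN ('E190', 'B737', 'A320') AND dist_km > 3088]
flight=G35: ✗
flight=G40: ✗
flight=G85: ✗
flight=G12: ✗
flight=G94: ✗
flight=G88: ✗
flight=G89: ✗
flight=G95: ✗
flight=G72: ✓ → 66
flight=G44: ✗
e190_sum2 = 66

e190_sum=123, delay_min_sum=664, e190_sum2=66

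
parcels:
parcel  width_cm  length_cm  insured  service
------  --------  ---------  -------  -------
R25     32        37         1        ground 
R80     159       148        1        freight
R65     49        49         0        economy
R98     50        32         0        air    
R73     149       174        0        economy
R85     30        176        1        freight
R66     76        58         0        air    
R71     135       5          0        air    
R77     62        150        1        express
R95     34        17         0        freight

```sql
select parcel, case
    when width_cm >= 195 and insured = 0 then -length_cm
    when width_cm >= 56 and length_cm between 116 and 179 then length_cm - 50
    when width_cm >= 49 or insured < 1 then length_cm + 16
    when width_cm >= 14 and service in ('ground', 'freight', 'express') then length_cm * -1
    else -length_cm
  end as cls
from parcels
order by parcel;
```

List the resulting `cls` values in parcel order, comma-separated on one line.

-37, 65, 74, 21, 124, 100, 98, -176, 33, 48

parcel=R25: width_cm >= 14 and service in ('ground', 'freight', 'express') → -37
parcel=R65: width_cm >= 49 or insured < 1 → 65
parcel=R66: width_cm >= 49 or insured < 1 → 74
parcel=R71: width_cm >= 49 or insured < 1 → 21
parcel=R73: width_cm >= 56 and length_cm between 116 and 179 → 124
parcel=R77: width_cm >= 56 and length_cm between 116 and 179 → 100
parcel=R80: width_cm >= 56 and length_cm between 116 and 179 → 98
parcel=R85: width_cm >= 14 and service in ('ground', 'freight', 'express') → -176
parcel=R95: width_cm >= 49 or insured < 1 → 33
parcel=R98: width_cm >= 49 or insured < 1 → 48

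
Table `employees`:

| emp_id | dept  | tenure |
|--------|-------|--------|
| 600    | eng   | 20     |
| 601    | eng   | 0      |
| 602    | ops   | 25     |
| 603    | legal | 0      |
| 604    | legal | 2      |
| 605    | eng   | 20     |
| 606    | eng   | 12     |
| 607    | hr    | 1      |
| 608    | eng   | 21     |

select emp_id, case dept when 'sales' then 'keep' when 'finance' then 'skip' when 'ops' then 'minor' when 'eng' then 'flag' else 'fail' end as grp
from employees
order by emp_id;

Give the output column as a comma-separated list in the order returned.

flag, flag, minor, fail, fail, flag, flag, fail, flag

emp_id=600: dept='eng' → flag
emp_id=601: dept='eng' → flag
emp_id=602: dept='ops' → minor
emp_id=603: ELSE → fail
emp_id=604: ELSE → fail
emp_id=605: dept='eng' → flag
emp_id=606: dept='eng' → flag
emp_id=607: ELSE → fail
emp_id=608: dept='eng' → flag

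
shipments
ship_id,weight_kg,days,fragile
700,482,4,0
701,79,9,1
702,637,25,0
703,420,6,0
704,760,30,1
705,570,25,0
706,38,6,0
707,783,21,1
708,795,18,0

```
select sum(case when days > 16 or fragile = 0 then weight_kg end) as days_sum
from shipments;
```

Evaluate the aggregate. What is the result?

4485

ship_id=700: ✓ → 482
ship_id=701: ✗
ship_id=702: ✓ → 637
ship_id=703: ✓ → 420
ship_id=704: ✓ → 760
ship_id=705: ✓ → 570
ship_id=706: ✓ → 38
ship_id=707: ✓ → 783
ship_id=708: ✓ → 795
days_sum = 482 + 637 + 420 + 760 + 570 + 38 + 783 + 795 = 4485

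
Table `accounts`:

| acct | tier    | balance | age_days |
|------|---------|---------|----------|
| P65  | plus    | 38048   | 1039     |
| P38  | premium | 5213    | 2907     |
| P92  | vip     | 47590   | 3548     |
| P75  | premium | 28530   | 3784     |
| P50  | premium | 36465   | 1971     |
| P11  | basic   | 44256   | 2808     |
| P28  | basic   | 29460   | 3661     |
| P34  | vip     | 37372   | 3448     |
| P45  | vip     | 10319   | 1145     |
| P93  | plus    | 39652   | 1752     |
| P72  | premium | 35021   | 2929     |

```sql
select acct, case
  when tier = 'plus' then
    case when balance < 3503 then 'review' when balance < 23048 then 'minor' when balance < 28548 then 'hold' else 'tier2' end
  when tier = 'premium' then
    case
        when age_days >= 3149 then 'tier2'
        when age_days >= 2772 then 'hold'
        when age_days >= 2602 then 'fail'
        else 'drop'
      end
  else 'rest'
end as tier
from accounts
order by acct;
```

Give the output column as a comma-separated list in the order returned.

rest, rest, rest, hold, rest, drop, tier2, hold, tier2, rest, tier2

acct=P11: tier='basic' → outer ELSE → rest
acct=P28: tier='basic' → outer ELSE → rest
acct=P34: tier='vip' → outer ELSE → rest
acct=P38: tier='premium' → inner[age_days >= 2772] → hold
acct=P45: tier='vip' → outer ELSE → rest
acct=P50: tier='premium' → inner[ELSE] → drop
acct=P65: tier='plus' → inner[ELSE] → tier2
acct=P72: tier='premium' → inner[age_days >= 2772] → hold
acct=P75: tier='premium' → inner[age_days >= 3149] → tier2
acct=P92: tier='vip' → outer ELSE → rest
acct=P93: tier='plus' → inner[ELSE] → tier2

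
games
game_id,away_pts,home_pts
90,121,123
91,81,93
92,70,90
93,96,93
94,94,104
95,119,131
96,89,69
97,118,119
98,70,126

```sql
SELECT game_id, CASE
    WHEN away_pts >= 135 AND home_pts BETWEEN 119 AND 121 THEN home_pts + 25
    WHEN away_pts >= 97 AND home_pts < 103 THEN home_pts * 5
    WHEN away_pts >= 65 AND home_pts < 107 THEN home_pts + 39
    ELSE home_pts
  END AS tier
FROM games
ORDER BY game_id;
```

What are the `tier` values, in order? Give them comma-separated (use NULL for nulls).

123, 132, 129, 132, 143, 131, 108, 119, 126

game_id=90: ELSE → 123
game_id=91: away_pts >= 65 AND home_pts < 107 → 132
game_id=92: away_pts >= 65 AND home_pts < 107 → 129
game_id=93: away_pts >= 65 AND home_pts < 107 → 132
game_id=94: away_pts >= 65 AND home_pts < 107 → 143
game_id=95: ELSE → 131
game_id=96: away_pts >= 65 AND home_pts < 107 → 108
game_id=97: ELSE → 119
game_id=98: ELSE → 126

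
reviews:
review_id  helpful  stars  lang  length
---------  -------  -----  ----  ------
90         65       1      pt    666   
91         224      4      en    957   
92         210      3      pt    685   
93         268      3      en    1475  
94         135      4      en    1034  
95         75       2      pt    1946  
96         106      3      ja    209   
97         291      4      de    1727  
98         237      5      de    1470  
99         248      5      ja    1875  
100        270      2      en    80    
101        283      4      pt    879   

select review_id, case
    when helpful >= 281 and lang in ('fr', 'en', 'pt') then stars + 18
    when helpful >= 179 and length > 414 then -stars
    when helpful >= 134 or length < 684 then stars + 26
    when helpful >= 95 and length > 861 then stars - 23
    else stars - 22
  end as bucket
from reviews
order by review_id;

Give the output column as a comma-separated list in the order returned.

27, -4, -3, -3, 30, -20, 29, -4, -5, -5, 28, 22

review_id=90: helpful >= 134 or length < 684 → 27
review_id=91: helpful >= 179 and length > 414 → -4
review_id=92: helpful >= 179 and length > 414 → -3
review_id=93: helpful >= 179 and length > 414 → -3
review_id=94: helpful >= 134 or length < 684 → 30
review_id=95: ELSE → -20
review_id=96: helpful >= 134 or length < 684 → 29
review_id=97: helpful >= 179 and length > 414 → -4
review_id=98: helpful >= 179 and length > 414 → -5
review_id=99: helpful >= 179 and length > 414 → -5
review_id=100: helpful >= 134 or length < 684 → 28
review_id=101: helpful >= 281 and lang in ('fr', 'en', 'pt') → 22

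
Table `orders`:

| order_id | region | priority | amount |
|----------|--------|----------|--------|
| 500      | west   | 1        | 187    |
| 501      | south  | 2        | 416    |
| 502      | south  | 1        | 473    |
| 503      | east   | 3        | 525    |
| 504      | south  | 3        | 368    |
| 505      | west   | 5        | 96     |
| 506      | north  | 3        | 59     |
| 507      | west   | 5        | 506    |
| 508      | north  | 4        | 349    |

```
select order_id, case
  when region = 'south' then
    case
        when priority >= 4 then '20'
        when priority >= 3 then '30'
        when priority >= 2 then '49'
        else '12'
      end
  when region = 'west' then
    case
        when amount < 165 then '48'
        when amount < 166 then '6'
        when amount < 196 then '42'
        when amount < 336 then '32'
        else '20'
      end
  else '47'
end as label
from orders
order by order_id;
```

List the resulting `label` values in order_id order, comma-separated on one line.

order_id=500: region='west' → inner[amount < 196] → 42
order_id=501: region='south' → inner[priority >= 2] → 49
order_id=502: region='south' → inner[ELSE] → 12
order_id=503: region='east' → outer ELSE → 47
order_id=504: region='south' → inner[priority >= 3] → 30
order_id=505: region='west' → inner[amount < 165] → 48
order_id=506: region='north' → outer ELSE → 47
order_id=507: region='west' → inner[ELSE] → 20
order_id=508: region='north' → outer ELSE → 47

42, 49, 12, 47, 30, 48, 47, 20, 47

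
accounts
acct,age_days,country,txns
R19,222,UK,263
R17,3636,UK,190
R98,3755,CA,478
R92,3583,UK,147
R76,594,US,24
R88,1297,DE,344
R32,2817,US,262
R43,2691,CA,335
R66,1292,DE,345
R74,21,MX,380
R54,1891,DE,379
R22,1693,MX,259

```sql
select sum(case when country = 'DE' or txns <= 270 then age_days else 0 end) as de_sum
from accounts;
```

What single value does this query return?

acct=R19: ✓ → 222
acct=R17: ✓ → 3636
acct=R98: ✗
acct=R92: ✓ → 3583
acct=R76: ✓ → 594
acct=R88: ✓ → 1297
acct=R32: ✓ → 2817
acct=R43: ✗
acct=R66: ✓ → 1292
acct=R74: ✗
acct=R54: ✓ → 1891
acct=R22: ✓ → 1693
de_sum = 222 + 3636 + 3583 + 594 + 1297 + 2817 + 1292 + 1891 + 1693 = 17025

17025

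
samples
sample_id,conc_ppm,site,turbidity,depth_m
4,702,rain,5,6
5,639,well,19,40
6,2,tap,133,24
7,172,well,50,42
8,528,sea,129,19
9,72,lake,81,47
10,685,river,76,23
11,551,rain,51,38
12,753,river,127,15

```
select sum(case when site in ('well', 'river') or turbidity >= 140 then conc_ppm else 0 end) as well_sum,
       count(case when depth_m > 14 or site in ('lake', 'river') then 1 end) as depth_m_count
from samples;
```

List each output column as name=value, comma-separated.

well_sum=2249, depth_m_count=8

[well_sum: site in ('well', 'river') or turbidity >= 140]
sample_id=4: ✗
sample_id=5: ✓ → 639
sample_id=6: ✗
sample_id=7: ✓ → 172
sample_id=8: ✗
sample_id=9: ✗
sample_id=10: ✓ → 685
sample_id=11: ✗
sample_id=12: ✓ → 753
well_sum = 639 + 172 + 685 + 753 = 2249
—
[depth_m_count: depth_m > 14 or site in ('lake', 'river')]
sample_id=4: ✗
sample_id=5: ✓ → 1
sample_id=6: ✓ → 1
sample_id=7: ✓ → 1
sample_id=8: ✓ → 1
sample_id=9: ✓ → 1
sample_id=10: ✓ → 1
sample_id=11: ✓ → 1
sample_id=12: ✓ → 1
depth_m_count = COUNT(1, 1, 1, 1, 1, 1, 1, 1) = 8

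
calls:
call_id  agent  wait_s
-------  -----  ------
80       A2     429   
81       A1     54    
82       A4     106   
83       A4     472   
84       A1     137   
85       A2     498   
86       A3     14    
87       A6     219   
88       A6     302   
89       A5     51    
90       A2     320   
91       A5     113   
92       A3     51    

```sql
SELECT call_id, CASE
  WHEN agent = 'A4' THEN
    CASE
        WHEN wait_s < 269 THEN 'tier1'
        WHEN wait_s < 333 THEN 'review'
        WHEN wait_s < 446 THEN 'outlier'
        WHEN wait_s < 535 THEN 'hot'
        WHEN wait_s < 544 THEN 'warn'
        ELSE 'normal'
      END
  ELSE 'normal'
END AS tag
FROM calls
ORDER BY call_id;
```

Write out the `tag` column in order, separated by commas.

call_id=80: agent='A2' → outer ELSE → normal
call_id=81: agent='A1' → outer ELSE → normal
call_id=82: agent='A4' → inner[wait_s < 269] → tier1
call_id=83: agent='A4' → inner[wait_s < 535] → hot
call_id=84: agent='A1' → outer ELSE → normal
call_id=85: agent='A2' → outer ELSE → normal
call_id=86: agent='A3' → outer ELSE → normal
call_id=87: agent='A6' → outer ELSE → normal
call_id=88: agent='A6' → outer ELSE → normal
call_id=89: agent='A5' → outer ELSE → normal
call_id=90: agent='A2' → outer ELSE → normal
call_id=91: agent='A5' → outer ELSE → normal
call_id=92: agent='A3' → outer ELSE → normal

normal, normal, tier1, hot, normal, normal, normal, normal, normal, normal, normal, normal, normal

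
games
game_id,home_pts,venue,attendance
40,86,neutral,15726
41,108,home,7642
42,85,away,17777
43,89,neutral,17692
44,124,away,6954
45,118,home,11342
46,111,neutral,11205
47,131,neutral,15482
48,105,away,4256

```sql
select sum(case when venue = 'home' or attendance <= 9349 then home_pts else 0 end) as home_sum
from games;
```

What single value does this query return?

game_id=40: ✗
game_id=41: ✓ → 108
game_id=42: ✗
game_id=43: ✗
game_id=44: ✓ → 124
game_id=45: ✓ → 118
game_id=46: ✗
game_id=47: ✗
game_id=48: ✓ → 105
home_sum = 108 + 124 + 118 + 105 = 455

455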